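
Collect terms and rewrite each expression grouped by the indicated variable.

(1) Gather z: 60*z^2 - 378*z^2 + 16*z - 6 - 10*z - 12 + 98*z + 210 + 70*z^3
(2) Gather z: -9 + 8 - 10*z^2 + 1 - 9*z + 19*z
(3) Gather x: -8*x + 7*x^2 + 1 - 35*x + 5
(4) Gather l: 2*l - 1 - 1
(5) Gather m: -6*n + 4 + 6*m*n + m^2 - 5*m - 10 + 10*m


(1) = 70*z^3 - 318*z^2 + 104*z + 192
(2) = -10*z^2 + 10*z
(3) = 7*x^2 - 43*x + 6
(4) = 2*l - 2
(5) = m^2 + m*(6*n + 5) - 6*n - 6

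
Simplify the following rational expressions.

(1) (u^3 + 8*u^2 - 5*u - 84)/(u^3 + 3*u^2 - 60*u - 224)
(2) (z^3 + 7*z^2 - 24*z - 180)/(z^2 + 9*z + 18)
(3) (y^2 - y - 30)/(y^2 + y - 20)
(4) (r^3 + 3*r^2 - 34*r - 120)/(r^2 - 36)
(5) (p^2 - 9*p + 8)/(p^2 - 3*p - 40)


(1) = (u - 3)/(u - 8)
(2) = (z^2 + z - 30)/(z + 3)
(3) = (y - 6)/(y - 4)
(4) = (r^2 + 9*r + 20)/(r + 6)
(5) = (p - 1)/(p + 5)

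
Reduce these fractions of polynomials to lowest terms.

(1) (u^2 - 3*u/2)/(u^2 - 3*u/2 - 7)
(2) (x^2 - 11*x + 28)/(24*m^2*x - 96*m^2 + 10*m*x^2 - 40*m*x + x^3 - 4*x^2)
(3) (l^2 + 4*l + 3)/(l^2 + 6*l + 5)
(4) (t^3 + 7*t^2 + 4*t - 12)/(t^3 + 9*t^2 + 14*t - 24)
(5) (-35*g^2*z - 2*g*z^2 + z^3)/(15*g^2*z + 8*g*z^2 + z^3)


(1) = (2*u^2 - 3*u)/(2*u^2 - 3*u - 14)
(2) = (x - 7)/(24*m^2 + 10*m*x + x^2)
(3) = (l + 3)/(l + 5)
(4) = (t + 2)/(t + 4)
(5) = (-7*g + z)/(3*g + z)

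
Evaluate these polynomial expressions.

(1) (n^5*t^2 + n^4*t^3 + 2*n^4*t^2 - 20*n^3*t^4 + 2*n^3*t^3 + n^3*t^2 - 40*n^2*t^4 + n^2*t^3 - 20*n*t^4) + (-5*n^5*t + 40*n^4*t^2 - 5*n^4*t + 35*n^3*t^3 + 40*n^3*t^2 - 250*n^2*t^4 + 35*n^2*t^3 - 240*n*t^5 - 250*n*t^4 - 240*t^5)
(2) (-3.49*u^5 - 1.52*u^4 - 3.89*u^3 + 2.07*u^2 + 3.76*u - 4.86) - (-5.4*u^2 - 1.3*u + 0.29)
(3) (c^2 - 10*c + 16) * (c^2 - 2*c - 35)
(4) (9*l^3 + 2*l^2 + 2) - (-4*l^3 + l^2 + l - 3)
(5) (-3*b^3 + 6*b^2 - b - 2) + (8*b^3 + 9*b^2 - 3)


(1) = n^5*t^2 - 5*n^5*t + n^4*t^3 + 42*n^4*t^2 - 5*n^4*t - 20*n^3*t^4 + 37*n^3*t^3 + 41*n^3*t^2 - 290*n^2*t^4 + 36*n^2*t^3 - 240*n*t^5 - 270*n*t^4 - 240*t^5
(2) = -3.49*u^5 - 1.52*u^4 - 3.89*u^3 + 7.47*u^2 + 5.06*u - 5.15
(3) = c^4 - 12*c^3 + c^2 + 318*c - 560
(4) = 13*l^3 + l^2 - l + 5
(5) = 5*b^3 + 15*b^2 - b - 5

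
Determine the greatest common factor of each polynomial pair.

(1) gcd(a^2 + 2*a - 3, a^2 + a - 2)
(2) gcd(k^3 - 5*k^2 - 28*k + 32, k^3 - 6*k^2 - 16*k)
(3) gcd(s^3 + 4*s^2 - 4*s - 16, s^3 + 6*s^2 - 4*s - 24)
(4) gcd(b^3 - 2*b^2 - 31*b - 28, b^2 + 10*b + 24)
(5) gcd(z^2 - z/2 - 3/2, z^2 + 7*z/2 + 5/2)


(1) = a - 1
(2) = k - 8
(3) = s^2 - 4
(4) = b + 4
(5) = gcd((z - 3/2)*(z + 1), (z + 1)*(z + 5/2)) = z + 1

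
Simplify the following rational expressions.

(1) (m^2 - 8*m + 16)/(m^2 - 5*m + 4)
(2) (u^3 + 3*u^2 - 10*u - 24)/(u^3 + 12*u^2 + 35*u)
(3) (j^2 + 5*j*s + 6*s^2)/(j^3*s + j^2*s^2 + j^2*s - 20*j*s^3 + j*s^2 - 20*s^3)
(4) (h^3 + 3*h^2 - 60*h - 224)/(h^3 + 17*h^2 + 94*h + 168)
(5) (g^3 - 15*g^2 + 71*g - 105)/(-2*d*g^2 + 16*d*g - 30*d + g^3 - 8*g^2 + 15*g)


(1) = (m - 4)/(m - 1)
(2) = (u^3 + 3*u^2 - 10*u - 24)/(u^3 + 12*u^2 + 35*u)
(3) = (-j^2 - 5*j*s - 6*s^2)/(-j^3*s - j^2*s^2 - j^2*s + 20*j*s^3 - j*s^2 + 20*s^3)
(4) = (h - 8)/(h + 6)
(5) = (7 - g)/(2*d - g)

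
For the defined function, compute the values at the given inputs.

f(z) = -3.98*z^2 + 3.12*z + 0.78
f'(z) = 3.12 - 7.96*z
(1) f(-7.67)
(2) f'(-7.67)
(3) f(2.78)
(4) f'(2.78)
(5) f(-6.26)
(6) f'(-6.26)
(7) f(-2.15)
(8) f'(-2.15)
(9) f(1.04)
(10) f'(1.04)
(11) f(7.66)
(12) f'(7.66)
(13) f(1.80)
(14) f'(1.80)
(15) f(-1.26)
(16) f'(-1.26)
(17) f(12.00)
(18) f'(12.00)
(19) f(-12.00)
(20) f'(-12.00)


(1) = -257.29
(2) = 64.17
(3) = -21.31
(4) = -19.01
(5) = -174.72
(6) = 52.95
(7) = -24.33
(8) = 20.23
(9) = -0.28
(10) = -5.16
(11) = -208.85
(12) = -57.85
(13) = -6.50
(14) = -11.21
(15) = -9.47
(16) = 13.15
(17) = -534.90
(18) = -92.40
(19) = -609.78
(20) = 98.64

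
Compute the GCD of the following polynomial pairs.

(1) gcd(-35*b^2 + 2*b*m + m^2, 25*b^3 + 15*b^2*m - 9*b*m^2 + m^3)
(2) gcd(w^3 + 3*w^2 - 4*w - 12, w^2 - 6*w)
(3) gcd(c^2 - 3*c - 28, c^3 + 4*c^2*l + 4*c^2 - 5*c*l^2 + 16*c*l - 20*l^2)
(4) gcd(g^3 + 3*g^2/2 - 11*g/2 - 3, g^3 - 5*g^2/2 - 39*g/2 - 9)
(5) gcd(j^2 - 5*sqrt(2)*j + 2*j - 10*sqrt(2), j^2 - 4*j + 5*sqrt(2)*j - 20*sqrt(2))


(1) = gcd((-5*b + m)*(7*b + m), (-5*b + m)^2*(b + m)) = 5*b - m
(2) = 1
(3) = gcd((c - 7)*(c + 4), (c + 4)*(c - l)*(c + 5*l)) = c + 4
(4) = g^2 + 7*g/2 + 3/2
(5) = gcd((j + 2)*(j - 5*sqrt(2)), (j - 4)*(j + 5*sqrt(2))) = 1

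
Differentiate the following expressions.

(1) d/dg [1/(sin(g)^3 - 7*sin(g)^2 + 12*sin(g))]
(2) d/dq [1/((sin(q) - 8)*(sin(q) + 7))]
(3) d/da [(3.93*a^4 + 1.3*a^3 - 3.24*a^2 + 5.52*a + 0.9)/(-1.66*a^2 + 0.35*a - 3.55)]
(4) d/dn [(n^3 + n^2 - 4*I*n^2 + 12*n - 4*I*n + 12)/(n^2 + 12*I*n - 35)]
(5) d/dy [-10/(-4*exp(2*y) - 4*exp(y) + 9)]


(1) = (-3*cos(g) + 14/tan(g) - 12*cos(g)/sin(g)^2)/((sin(g) - 4)^2*(sin(g) - 3)^2)
(2) = (-sin(2*q) + cos(q))/((sin(q) - 8)^2*(sin(q) + 7)^2)
(3) = (-13.0476*a^5 + 1.9685*a^4 - 54.896*a^3 - 5.8158*a^2 + 25.992*a - 19.911)/(2.7556*a^4 - 1.162*a^3 + 11.9085*a^2 - 2.485*a + 12.6025)
(4) = (n^4 + 24*I*n^3 + n^2*(-69 + 16*I) + n*(-94 + 280*I) - 420 - 4*I)/(n^4 + 24*I*n^3 - 214*n^2 - 840*I*n + 1225)
(5) = (-80*exp(y) - 40)*exp(y)/(4*exp(2*y) + 4*exp(y) - 9)^2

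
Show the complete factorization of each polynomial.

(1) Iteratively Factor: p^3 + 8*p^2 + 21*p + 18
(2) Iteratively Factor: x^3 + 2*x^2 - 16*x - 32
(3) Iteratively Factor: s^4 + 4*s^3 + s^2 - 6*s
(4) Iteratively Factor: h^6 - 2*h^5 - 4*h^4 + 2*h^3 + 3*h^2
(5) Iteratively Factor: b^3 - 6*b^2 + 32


(1) = (p + 2)*(p^2 + 6*p + 9) = (p + 2)*(p + 3)*(p + 3)
(2) = (x + 2)*(x^2 - 16) = (x + 2)*(x + 4)*(x - 4)
(3) = (s + 2)*(s^3 + 2*s^2 - 3*s) = (s + 2)*(s + 3)*(s^2 - s) = (s - 1)*(s + 2)*(s + 3)*(s)
(4) = (h + 1)*(h^5 - 3*h^4 - h^3 + 3*h^2) = h*(h + 1)*(h^4 - 3*h^3 - h^2 + 3*h) = h*(h - 3)*(h + 1)*(h^3 - h) = h^2*(h - 3)*(h + 1)*(h^2 - 1) = h^2*(h - 3)*(h - 1)*(h + 1)*(h + 1)
(5) = (b + 2)*(b^2 - 8*b + 16) = (b - 4)*(b + 2)*(b - 4)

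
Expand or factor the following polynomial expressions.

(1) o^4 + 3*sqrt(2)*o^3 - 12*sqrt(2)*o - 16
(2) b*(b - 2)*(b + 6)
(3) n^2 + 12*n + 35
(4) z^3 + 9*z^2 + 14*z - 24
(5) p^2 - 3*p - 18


(1) = (o - 2)*(o + 2)*(o + sqrt(2))*(o + 2*sqrt(2))
(2) = b^3 + 4*b^2 - 12*b
(3) = (n + 5)*(n + 7)
(4) = (z - 1)*(z + 4)*(z + 6)
(5) = (p - 6)*(p + 3)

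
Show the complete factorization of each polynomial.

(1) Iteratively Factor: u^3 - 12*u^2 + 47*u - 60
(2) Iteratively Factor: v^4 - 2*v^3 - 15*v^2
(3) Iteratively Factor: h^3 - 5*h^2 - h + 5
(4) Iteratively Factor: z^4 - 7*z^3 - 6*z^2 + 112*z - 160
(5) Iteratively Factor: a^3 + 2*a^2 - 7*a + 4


(1) = (u - 5)*(u^2 - 7*u + 12) = (u - 5)*(u - 3)*(u - 4)
(2) = (v)*(v^3 - 2*v^2 - 15*v) = v*(v + 3)*(v^2 - 5*v) = v*(v - 5)*(v + 3)*(v)
(3) = (h - 5)*(h^2 - 1) = (h - 5)*(h + 1)*(h - 1)
(4) = (z - 5)*(z^3 - 2*z^2 - 16*z + 32) = (z - 5)*(z - 2)*(z^2 - 16) = (z - 5)*(z - 2)*(z + 4)*(z - 4)
(5) = (a + 4)*(a^2 - 2*a + 1) = (a - 1)*(a + 4)*(a - 1)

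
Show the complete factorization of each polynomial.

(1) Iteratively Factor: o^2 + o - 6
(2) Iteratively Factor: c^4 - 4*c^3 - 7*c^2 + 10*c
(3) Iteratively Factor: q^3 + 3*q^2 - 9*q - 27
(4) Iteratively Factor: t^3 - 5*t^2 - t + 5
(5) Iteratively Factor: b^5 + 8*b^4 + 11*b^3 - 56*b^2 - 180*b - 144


(1) = (o - 2)*(o + 3)
(2) = (c + 2)*(c^3 - 6*c^2 + 5*c) = c*(c + 2)*(c^2 - 6*c + 5) = c*(c - 1)*(c + 2)*(c - 5)
(3) = (q + 3)*(q^2 - 9) = (q + 3)^2*(q - 3)
(4) = (t - 1)*(t^2 - 4*t - 5) = (t - 1)*(t + 1)*(t - 5)
(5) = (b + 2)*(b^4 + 6*b^3 - b^2 - 54*b - 72) = (b + 2)^2*(b^3 + 4*b^2 - 9*b - 36) = (b + 2)^2*(b + 3)*(b^2 + b - 12) = (b + 2)^2*(b + 3)*(b + 4)*(b - 3)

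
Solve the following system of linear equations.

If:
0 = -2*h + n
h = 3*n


Then:
h = 0
n = 0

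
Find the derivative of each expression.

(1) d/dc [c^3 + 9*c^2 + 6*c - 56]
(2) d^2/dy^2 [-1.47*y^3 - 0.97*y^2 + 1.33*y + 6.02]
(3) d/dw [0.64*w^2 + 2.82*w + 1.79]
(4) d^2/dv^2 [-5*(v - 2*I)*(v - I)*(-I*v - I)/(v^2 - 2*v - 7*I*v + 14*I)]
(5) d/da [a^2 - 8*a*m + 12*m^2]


(1) = 3*c^2 + 18*c + 6
(2) = -8.82*y - 1.94
(3) = 1.28*w + 2.82
(4) = (v^3*(-120 - 240*I) + v^2*(1260 + 1620*I) + v*(-1260 - 7020*I) - 7980 + 1740*I)/(v^6 + v^5*(-6 - 21*I) + v^4*(-135 + 126*I) + v^3*(874 + 91*I) + v^2*(-1764 - 1890*I) + v*(1176 + 4116*I) - 2744*I)
(5) = 2*a - 8*m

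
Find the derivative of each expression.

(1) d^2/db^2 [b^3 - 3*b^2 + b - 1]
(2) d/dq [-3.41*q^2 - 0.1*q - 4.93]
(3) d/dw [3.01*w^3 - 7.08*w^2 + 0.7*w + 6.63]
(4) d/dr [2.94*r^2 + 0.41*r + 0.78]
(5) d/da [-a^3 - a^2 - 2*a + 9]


(1) = 6*b - 6
(2) = -6.82*q - 0.1
(3) = 9.03*w^2 - 14.16*w + 0.7
(4) = 5.88*r + 0.41
(5) = -3*a^2 - 2*a - 2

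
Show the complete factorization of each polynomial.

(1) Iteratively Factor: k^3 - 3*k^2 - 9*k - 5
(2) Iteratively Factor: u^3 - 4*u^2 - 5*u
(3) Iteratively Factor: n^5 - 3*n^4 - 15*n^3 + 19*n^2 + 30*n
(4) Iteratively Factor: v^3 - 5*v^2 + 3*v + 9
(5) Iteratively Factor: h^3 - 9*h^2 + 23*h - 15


(1) = (k + 1)*(k^2 - 4*k - 5) = (k + 1)^2*(k - 5)
(2) = (u + 1)*(u^2 - 5*u) = u*(u + 1)*(u - 5)
(3) = (n)*(n^4 - 3*n^3 - 15*n^2 + 19*n + 30) = n*(n + 3)*(n^3 - 6*n^2 + 3*n + 10) = n*(n - 5)*(n + 3)*(n^2 - n - 2) = n*(n - 5)*(n - 2)*(n + 3)*(n + 1)
(4) = (v - 3)*(v^2 - 2*v - 3) = (v - 3)^2*(v + 1)
(5) = (h - 1)*(h^2 - 8*h + 15) = (h - 3)*(h - 1)*(h - 5)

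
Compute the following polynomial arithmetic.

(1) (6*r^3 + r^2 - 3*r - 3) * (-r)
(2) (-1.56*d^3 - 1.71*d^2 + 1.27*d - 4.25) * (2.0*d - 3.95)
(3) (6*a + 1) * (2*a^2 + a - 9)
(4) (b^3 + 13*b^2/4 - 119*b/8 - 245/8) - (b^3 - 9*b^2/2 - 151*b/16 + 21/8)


(1) = -6*r^4 - r^3 + 3*r^2 + 3*r
(2) = -3.12*d^4 + 2.742*d^3 + 9.2945*d^2 - 13.5165*d + 16.7875
(3) = 12*a^3 + 8*a^2 - 53*a - 9
(4) = 31*b^2/4 - 87*b/16 - 133/4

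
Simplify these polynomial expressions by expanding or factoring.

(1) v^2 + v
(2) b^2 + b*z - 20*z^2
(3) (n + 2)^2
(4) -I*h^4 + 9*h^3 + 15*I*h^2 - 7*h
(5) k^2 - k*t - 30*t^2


(1) = v*(v + 1)
(2) = (b - 4*z)*(b + 5*z)
(3) = n^2 + 4*n + 4
(4) = h*(h + I)*(h + 7*I)*(-I*h + 1)
(5) = (k - 6*t)*(k + 5*t)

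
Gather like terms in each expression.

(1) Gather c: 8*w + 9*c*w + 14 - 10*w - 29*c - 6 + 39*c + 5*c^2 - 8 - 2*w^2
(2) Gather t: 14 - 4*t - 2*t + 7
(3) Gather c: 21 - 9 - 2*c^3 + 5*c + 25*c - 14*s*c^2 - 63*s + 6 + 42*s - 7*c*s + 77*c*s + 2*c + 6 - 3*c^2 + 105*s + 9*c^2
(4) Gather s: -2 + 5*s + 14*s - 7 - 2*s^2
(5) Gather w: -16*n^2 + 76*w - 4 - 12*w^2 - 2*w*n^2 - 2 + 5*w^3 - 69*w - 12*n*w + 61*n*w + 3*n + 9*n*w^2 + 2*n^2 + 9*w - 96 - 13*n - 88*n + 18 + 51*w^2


(1) = 5*c^2 + c*(9*w + 10) - 2*w^2 - 2*w
(2) = 21 - 6*t
(3) = -2*c^3 + c^2*(6 - 14*s) + c*(70*s + 32) + 84*s + 24
(4) = -2*s^2 + 19*s - 9
(5) = -14*n^2 - 98*n + 5*w^3 + w^2*(9*n + 39) + w*(-2*n^2 + 49*n + 16) - 84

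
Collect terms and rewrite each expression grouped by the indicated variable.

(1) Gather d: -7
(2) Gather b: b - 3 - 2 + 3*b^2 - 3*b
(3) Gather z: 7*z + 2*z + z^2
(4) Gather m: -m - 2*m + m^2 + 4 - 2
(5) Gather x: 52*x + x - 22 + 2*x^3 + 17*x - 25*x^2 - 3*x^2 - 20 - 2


(1) = -7
(2) = 3*b^2 - 2*b - 5
(3) = z^2 + 9*z
(4) = m^2 - 3*m + 2
(5) = 2*x^3 - 28*x^2 + 70*x - 44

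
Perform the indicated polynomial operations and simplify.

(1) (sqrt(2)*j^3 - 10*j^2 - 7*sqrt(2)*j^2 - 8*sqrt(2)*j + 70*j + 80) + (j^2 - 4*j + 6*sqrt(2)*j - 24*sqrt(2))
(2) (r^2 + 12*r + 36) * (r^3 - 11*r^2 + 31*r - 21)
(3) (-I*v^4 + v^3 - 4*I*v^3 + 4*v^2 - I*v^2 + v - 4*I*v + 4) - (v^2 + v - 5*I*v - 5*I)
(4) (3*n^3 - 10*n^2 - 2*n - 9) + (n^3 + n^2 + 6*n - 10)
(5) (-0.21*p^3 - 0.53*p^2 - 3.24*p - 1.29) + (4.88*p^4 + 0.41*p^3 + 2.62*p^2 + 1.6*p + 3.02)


(1) = sqrt(2)*j^3 - 7*sqrt(2)*j^2 - 9*j^2 - 2*sqrt(2)*j + 66*j - 24*sqrt(2) + 80
(2) = r^5 + r^4 - 65*r^3 - 45*r^2 + 864*r - 756
(3) = -I*v^4 + v^3 - 4*I*v^3 + 3*v^2 - I*v^2 + I*v + 4 + 5*I
(4) = 4*n^3 - 9*n^2 + 4*n - 19
(5) = 4.88*p^4 + 0.2*p^3 + 2.09*p^2 - 1.64*p + 1.73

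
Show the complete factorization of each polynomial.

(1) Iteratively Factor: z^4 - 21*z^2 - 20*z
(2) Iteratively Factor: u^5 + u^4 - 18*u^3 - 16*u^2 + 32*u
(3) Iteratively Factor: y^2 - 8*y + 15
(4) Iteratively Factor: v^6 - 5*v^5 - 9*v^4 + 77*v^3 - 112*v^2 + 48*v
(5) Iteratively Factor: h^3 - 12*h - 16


(1) = (z - 5)*(z^3 + 5*z^2 + 4*z) = z*(z - 5)*(z^2 + 5*z + 4) = z*(z - 5)*(z + 4)*(z + 1)
(2) = (u - 4)*(u^4 + 5*u^3 + 2*u^2 - 8*u) = (u - 4)*(u + 2)*(u^3 + 3*u^2 - 4*u) = (u - 4)*(u + 2)*(u + 4)*(u^2 - u) = (u - 4)*(u - 1)*(u + 2)*(u + 4)*(u)
(3) = (y - 5)*(y - 3)
(4) = (v + 4)*(v^5 - 9*v^4 + 27*v^3 - 31*v^2 + 12*v) = v*(v + 4)*(v^4 - 9*v^3 + 27*v^2 - 31*v + 12) = v*(v - 3)*(v + 4)*(v^3 - 6*v^2 + 9*v - 4) = v*(v - 3)*(v - 1)*(v + 4)*(v^2 - 5*v + 4) = v*(v - 3)*(v - 1)^2*(v + 4)*(v - 4)
(5) = (h - 4)*(h^2 + 4*h + 4) = (h - 4)*(h + 2)*(h + 2)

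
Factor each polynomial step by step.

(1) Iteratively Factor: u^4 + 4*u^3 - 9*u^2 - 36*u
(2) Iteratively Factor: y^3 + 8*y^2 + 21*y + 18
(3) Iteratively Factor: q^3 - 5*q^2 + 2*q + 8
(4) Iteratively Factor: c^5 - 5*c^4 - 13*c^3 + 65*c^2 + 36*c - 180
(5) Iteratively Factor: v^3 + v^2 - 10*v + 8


(1) = (u + 3)*(u^3 + u^2 - 12*u) = (u + 3)*(u + 4)*(u^2 - 3*u) = (u - 3)*(u + 3)*(u + 4)*(u)
(2) = (y + 3)*(y^2 + 5*y + 6) = (y + 2)*(y + 3)*(y + 3)
(3) = (q - 4)*(q^2 - q - 2) = (q - 4)*(q + 1)*(q - 2)
(4) = (c - 3)*(c^4 - 2*c^3 - 19*c^2 + 8*c + 60) = (c - 3)*(c + 3)*(c^3 - 5*c^2 - 4*c + 20) = (c - 5)*(c - 3)*(c + 3)*(c^2 - 4) = (c - 5)*(c - 3)*(c - 2)*(c + 3)*(c + 2)
(5) = (v - 1)*(v^2 + 2*v - 8) = (v - 2)*(v - 1)*(v + 4)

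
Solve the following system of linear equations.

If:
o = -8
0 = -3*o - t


Then:
o = -8
t = 24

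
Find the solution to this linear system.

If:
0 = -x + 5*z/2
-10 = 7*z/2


Then:
x = -50/7
z = -20/7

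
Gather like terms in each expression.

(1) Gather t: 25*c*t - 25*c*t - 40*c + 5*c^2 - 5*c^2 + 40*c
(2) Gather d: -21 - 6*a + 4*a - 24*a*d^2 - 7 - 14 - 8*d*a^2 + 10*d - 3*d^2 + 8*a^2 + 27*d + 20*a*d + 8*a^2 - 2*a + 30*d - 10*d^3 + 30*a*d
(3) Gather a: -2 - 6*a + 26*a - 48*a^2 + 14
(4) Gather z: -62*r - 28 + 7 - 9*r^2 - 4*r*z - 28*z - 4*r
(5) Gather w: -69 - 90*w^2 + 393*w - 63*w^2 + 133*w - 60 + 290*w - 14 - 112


(1) = 0
(2) = 16*a^2 - 4*a - 10*d^3 + d^2*(-24*a - 3) + d*(-8*a^2 + 50*a + 67) - 42
(3) = -48*a^2 + 20*a + 12
(4) = -9*r^2 - 66*r + z*(-4*r - 28) - 21
(5) = -153*w^2 + 816*w - 255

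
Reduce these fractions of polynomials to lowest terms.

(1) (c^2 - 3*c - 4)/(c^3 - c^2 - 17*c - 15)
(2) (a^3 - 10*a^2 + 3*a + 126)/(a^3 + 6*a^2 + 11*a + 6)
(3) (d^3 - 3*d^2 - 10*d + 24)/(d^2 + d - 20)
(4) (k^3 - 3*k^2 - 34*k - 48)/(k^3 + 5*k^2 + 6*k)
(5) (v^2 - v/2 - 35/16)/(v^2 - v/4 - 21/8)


(1) = (c - 4)/(c^2 - 2*c - 15)
(2) = (a^2 - 13*a + 42)/(a^2 + 3*a + 2)
(3) = (d^2 + d - 6)/(d + 5)
(4) = (k - 8)/k
(5) = (4*v + 5)/(4*v + 6)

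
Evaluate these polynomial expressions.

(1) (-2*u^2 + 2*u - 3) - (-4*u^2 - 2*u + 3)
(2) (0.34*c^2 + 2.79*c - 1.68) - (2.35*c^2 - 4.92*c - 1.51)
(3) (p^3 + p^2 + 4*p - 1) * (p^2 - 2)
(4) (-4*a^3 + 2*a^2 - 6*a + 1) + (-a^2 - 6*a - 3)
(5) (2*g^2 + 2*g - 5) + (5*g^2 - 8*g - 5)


(1) = 2*u^2 + 4*u - 6
(2) = -2.01*c^2 + 7.71*c - 0.17
(3) = p^5 + p^4 + 2*p^3 - 3*p^2 - 8*p + 2
(4) = -4*a^3 + a^2 - 12*a - 2
(5) = 7*g^2 - 6*g - 10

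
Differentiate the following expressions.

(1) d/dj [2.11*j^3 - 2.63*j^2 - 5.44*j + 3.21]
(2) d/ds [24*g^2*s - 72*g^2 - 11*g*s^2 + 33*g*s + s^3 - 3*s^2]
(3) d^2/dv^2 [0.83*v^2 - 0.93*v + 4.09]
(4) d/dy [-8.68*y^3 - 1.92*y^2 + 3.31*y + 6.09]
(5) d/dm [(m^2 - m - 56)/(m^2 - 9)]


(1) = 6.33*j^2 - 5.26*j - 5.44
(2) = 24*g^2 - 22*g*s + 33*g + 3*s^2 - 6*s
(3) = 1.66000000000000
(4) = -26.04*y^2 - 3.84*y + 3.31
(5) = (m^2 + 94*m + 9)/(m^4 - 18*m^2 + 81)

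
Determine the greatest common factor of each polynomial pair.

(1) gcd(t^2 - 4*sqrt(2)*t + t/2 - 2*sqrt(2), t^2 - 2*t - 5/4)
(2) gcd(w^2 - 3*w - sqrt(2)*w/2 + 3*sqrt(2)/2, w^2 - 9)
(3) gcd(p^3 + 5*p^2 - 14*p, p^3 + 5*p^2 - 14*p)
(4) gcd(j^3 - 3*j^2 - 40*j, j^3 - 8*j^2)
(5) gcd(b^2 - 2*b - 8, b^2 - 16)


(1) = gcd((t + 1/2)*(t - 4*sqrt(2)), (t - 5/2)*(t + 1/2)) = t + 1/2
(2) = w - 3
(3) = gcd(p*(p - 2)*(p + 7), p*(p - 2)*(p + 7)) = p^3 + 5*p^2 - 14*p
(4) = j^2 - 8*j
(5) = gcd((b - 4)*(b + 2), (b - 4)*(b + 4)) = b - 4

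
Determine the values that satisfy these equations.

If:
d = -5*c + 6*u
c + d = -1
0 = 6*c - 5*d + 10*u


Then:
c = -10/53
d = -43/53
u = -31/106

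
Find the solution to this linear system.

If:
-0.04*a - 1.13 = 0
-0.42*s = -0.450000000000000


Then:
a = -28.25
s = 1.07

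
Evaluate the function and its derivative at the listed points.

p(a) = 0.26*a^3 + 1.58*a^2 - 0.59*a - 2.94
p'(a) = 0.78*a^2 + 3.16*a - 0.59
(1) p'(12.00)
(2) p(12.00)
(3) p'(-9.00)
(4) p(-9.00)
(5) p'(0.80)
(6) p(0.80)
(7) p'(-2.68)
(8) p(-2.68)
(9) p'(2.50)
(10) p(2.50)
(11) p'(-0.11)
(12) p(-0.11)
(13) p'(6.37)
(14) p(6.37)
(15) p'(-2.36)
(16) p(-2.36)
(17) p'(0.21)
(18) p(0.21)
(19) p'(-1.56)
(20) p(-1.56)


(1) = 149.65
(2) = 666.78
(3) = 34.15
(4) = -59.19
(5) = 2.44
(6) = -2.27
(7) = -3.46
(8) = 4.98
(9) = 12.19
(10) = 9.52
(11) = -0.93
(12) = -2.86
(13) = 51.19
(14) = 124.62
(15) = -3.70
(16) = 3.83
(17) = 0.11
(18) = -2.99
(19) = -3.62
(20) = 0.84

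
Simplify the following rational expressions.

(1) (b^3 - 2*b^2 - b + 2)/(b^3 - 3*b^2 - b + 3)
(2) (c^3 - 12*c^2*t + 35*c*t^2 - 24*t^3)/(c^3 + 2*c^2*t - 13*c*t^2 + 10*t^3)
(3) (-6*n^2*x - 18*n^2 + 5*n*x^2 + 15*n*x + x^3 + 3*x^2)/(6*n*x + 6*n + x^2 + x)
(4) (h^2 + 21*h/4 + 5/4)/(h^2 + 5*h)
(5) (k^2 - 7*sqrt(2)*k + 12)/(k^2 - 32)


(1) = (b - 2)/(b - 3)
(2) = (-c^2 + 11*c*t - 24*t^2)/(-c^2 - 3*c*t + 10*t^2)
(3) = (-n*x - 3*n + x^2 + 3*x)/(x + 1)
(4) = (4*h + 1)/(4*h)
(5) = (k^2 - 7*sqrt(2)*k + 12)/(k^2 - 32)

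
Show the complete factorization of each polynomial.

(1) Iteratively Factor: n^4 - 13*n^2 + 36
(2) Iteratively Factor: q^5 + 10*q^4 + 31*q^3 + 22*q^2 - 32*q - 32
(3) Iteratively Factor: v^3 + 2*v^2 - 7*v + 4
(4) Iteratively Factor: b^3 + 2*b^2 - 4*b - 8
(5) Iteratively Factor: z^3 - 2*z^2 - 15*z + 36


(1) = (n + 3)*(n^3 - 3*n^2 - 4*n + 12) = (n - 2)*(n + 3)*(n^2 - n - 6) = (n - 3)*(n - 2)*(n + 3)*(n + 2)
(2) = (q + 1)*(q^4 + 9*q^3 + 22*q^2 - 32) = (q + 1)*(q + 4)*(q^3 + 5*q^2 + 2*q - 8) = (q + 1)*(q + 2)*(q + 4)*(q^2 + 3*q - 4) = (q - 1)*(q + 1)*(q + 2)*(q + 4)*(q + 4)
(3) = (v - 1)*(v^2 + 3*v - 4) = (v - 1)*(v + 4)*(v - 1)
(4) = (b - 2)*(b^2 + 4*b + 4) = (b - 2)*(b + 2)*(b + 2)
(5) = (z - 3)*(z^2 + z - 12) = (z - 3)^2*(z + 4)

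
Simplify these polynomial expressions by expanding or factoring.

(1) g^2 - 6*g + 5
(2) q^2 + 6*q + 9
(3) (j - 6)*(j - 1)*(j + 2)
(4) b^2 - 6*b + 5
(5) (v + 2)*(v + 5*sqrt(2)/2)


(1) = (g - 5)*(g - 1)
(2) = (q + 3)^2
(3) = j^3 - 5*j^2 - 8*j + 12
(4) = (b - 5)*(b - 1)
(5) = v^2 + 2*v + 5*sqrt(2)*v/2 + 5*sqrt(2)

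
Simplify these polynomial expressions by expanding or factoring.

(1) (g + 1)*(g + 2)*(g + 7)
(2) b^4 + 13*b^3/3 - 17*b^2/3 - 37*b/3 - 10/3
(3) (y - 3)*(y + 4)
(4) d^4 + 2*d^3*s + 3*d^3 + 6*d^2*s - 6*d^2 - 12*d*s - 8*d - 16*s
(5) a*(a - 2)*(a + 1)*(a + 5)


(1) = g^3 + 10*g^2 + 23*g + 14
(2) = (b - 2)*(b + 1/3)*(b + 1)*(b + 5)
(3) = y^2 + y - 12
(4) = (d - 2)*(d + 1)*(d + 4)*(d + 2*s)
(5) = a^4 + 4*a^3 - 7*a^2 - 10*a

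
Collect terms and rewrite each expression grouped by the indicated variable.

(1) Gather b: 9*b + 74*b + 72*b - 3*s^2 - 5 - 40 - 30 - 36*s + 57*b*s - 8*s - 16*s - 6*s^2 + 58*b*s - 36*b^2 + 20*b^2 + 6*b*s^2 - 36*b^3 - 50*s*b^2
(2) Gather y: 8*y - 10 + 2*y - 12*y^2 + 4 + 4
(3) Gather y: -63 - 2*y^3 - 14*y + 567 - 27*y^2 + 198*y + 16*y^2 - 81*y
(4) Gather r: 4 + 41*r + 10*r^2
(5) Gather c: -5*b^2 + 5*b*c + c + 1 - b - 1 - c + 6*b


(1) = -36*b^3 + b^2*(-50*s - 16) + b*(6*s^2 + 115*s + 155) - 9*s^2 - 60*s - 75
(2) = -12*y^2 + 10*y - 2
(3) = -2*y^3 - 11*y^2 + 103*y + 504
(4) = 10*r^2 + 41*r + 4
(5) = -5*b^2 + 5*b*c + 5*b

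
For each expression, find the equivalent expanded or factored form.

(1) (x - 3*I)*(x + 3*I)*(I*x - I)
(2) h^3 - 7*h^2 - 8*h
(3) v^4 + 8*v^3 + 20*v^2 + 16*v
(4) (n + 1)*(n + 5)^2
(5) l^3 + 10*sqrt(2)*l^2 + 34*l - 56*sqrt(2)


(1) = I*x^3 - I*x^2 + 9*I*x - 9*I
(2) = h*(h - 8)*(h + 1)
(3) = v*(v + 2)^2*(v + 4)
(4) = n^3 + 11*n^2 + 35*n + 25
(5) = (l - sqrt(2))*(l + 4*sqrt(2))*(l + 7*sqrt(2))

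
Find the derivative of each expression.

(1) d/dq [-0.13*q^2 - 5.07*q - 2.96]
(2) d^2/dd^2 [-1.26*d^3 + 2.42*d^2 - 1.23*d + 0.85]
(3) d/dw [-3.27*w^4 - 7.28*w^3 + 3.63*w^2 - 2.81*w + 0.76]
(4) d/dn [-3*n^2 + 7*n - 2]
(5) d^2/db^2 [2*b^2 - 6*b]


(1) = -0.26*q - 5.07
(2) = 4.84 - 7.56*d
(3) = -13.08*w^3 - 21.84*w^2 + 7.26*w - 2.81
(4) = 7 - 6*n
(5) = 4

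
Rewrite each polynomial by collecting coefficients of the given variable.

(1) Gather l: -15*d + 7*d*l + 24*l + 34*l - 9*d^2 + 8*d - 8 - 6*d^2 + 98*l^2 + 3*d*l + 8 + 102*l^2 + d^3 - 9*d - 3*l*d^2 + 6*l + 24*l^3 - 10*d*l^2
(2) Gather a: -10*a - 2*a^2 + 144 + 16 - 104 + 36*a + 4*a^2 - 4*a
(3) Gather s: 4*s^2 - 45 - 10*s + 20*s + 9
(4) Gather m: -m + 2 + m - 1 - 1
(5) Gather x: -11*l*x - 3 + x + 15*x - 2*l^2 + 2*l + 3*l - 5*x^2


(1) = d^3 - 15*d^2 - 16*d + 24*l^3 + l^2*(200 - 10*d) + l*(-3*d^2 + 10*d + 64)
(2) = 2*a^2 + 22*a + 56
(3) = 4*s^2 + 10*s - 36
(4) = 0
(5) = -2*l^2 + 5*l - 5*x^2 + x*(16 - 11*l) - 3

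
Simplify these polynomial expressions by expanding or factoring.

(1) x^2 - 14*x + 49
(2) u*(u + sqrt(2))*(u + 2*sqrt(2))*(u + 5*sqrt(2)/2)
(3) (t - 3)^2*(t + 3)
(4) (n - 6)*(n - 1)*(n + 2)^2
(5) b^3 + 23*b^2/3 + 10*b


(1) = (x - 7)^2
(2) = u^4 + 11*sqrt(2)*u^3/2 + 19*u^2 + 10*sqrt(2)*u
(3) = t^3 - 3*t^2 - 9*t + 27
(4) = n^4 - 3*n^3 - 18*n^2 - 4*n + 24
(5) = b*(b + 5/3)*(b + 6)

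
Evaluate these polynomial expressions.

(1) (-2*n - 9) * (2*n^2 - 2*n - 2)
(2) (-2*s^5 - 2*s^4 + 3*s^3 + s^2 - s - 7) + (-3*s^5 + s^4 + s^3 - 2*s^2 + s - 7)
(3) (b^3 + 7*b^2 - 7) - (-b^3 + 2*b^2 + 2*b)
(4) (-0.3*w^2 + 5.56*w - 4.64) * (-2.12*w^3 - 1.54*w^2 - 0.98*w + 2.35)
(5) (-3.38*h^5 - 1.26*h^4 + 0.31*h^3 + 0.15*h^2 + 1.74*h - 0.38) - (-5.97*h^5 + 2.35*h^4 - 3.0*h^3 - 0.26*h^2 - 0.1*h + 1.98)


(1) = -4*n^3 - 14*n^2 + 22*n + 18
(2) = -5*s^5 - s^4 + 4*s^3 - s^2 - 14
(3) = 2*b^3 + 5*b^2 - 2*b - 7
(4) = 0.636*w^5 - 11.3252*w^4 + 1.5684*w^3 + 0.9918*w^2 + 17.6132*w - 10.904
(5) = 2.59*h^5 - 3.61*h^4 + 3.31*h^3 + 0.41*h^2 + 1.84*h - 2.36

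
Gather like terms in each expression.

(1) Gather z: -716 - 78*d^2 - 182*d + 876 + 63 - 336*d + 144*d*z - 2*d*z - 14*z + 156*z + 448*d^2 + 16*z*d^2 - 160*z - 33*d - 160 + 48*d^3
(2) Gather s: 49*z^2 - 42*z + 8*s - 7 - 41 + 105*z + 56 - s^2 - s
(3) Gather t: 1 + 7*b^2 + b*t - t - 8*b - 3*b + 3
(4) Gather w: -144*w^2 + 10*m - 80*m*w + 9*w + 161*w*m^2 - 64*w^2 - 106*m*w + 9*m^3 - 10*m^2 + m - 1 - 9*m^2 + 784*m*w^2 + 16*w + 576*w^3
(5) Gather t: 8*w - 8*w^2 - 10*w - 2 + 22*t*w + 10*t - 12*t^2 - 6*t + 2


(1) = 48*d^3 + 370*d^2 - 551*d + z*(16*d^2 + 142*d - 18) + 63
(2) = -s^2 + 7*s + 49*z^2 + 63*z + 8
(3) = 7*b^2 - 11*b + t*(b - 1) + 4
(4) = 9*m^3 - 19*m^2 + 11*m + 576*w^3 + w^2*(784*m - 208) + w*(161*m^2 - 186*m + 25) - 1
(5) = -12*t^2 + t*(22*w + 4) - 8*w^2 - 2*w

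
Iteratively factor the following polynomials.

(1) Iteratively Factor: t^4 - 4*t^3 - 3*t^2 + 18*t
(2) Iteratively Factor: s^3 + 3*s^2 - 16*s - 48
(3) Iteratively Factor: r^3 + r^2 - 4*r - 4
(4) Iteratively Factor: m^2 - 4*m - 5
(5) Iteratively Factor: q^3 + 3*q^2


(1) = (t)*(t^3 - 4*t^2 - 3*t + 18) = t*(t + 2)*(t^2 - 6*t + 9) = t*(t - 3)*(t + 2)*(t - 3)
(2) = (s - 4)*(s^2 + 7*s + 12) = (s - 4)*(s + 4)*(s + 3)
(3) = (r + 2)*(r^2 - r - 2) = (r + 1)*(r + 2)*(r - 2)
(4) = (m + 1)*(m - 5)
(5) = (q + 3)*(q^2) = q*(q + 3)*(q)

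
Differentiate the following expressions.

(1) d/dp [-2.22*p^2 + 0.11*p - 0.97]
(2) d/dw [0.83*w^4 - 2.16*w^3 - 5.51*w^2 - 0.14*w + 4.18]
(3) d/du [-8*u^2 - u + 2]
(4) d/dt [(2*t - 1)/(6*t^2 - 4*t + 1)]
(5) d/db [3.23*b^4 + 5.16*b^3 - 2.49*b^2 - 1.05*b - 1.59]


(1) = 0.11 - 4.44*p
(2) = 3.32*w^3 - 6.48*w^2 - 11.02*w - 0.14
(3) = -16*u - 1
(4) = 2*(-6*t^2 + 6*t - 1)/(36*t^4 - 48*t^3 + 28*t^2 - 8*t + 1)
(5) = 12.92*b^3 + 15.48*b^2 - 4.98*b - 1.05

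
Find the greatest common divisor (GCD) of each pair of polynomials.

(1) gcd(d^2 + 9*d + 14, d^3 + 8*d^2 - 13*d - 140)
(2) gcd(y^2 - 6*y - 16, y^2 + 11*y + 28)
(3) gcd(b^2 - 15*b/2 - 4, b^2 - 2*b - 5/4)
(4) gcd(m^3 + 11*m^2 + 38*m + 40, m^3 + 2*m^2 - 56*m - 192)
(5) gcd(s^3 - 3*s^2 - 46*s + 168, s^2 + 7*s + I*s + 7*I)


(1) = gcd((d + 2)*(d + 7), (d - 4)*(d + 5)*(d + 7)) = d + 7
(2) = 1
(3) = gcd((b - 8)*(b + 1/2), (b - 5/2)*(b + 1/2)) = b + 1/2
(4) = m + 4
(5) = s + 7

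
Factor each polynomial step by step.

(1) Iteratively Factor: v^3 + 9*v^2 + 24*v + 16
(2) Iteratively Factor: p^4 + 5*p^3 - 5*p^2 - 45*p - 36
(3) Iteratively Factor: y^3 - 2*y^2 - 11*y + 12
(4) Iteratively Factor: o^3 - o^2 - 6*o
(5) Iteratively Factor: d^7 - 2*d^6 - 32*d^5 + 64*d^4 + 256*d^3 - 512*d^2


(1) = (v + 1)*(v^2 + 8*v + 16) = (v + 1)*(v + 4)*(v + 4)
(2) = (p + 4)*(p^3 + p^2 - 9*p - 9) = (p + 1)*(p + 4)*(p^2 - 9) = (p + 1)*(p + 3)*(p + 4)*(p - 3)
(3) = (y + 3)*(y^2 - 5*y + 4) = (y - 4)*(y + 3)*(y - 1)
(4) = (o)*(o^2 - o - 6) = o*(o - 3)*(o + 2)
(5) = (d - 2)*(d^6 - 32*d^4 + 256*d^2) = (d - 2)*(d + 4)*(d^5 - 4*d^4 - 16*d^3 + 64*d^2) = d*(d - 2)*(d + 4)*(d^4 - 4*d^3 - 16*d^2 + 64*d) = d^2*(d - 2)*(d + 4)*(d^3 - 4*d^2 - 16*d + 64) = d^2*(d - 4)*(d - 2)*(d + 4)*(d^2 - 16) = d^2*(d - 4)*(d - 2)*(d + 4)^2*(d - 4)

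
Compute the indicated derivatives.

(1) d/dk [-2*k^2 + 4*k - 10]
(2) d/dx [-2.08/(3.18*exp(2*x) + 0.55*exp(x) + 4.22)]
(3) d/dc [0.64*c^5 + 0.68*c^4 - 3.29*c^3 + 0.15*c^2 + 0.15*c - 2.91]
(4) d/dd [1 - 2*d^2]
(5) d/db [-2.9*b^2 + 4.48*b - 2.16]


(1) = 4 - 4*k
(2) = (13.2288*exp(x) + 1.144)*exp(x)/(3.18*exp(2*x) + 0.55*exp(x) + 4.22)^2
(3) = 3.2*c^4 + 2.72*c^3 - 9.87*c^2 + 0.3*c + 0.15
(4) = -4*d
(5) = 4.48 - 5.8*b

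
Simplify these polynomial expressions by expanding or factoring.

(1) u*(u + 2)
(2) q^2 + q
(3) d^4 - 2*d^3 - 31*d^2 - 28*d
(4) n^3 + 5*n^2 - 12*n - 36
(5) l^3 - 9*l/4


(1) = u^2 + 2*u
(2) = q*(q + 1)
(3) = d*(d - 7)*(d + 1)*(d + 4)
(4) = (n - 3)*(n + 2)*(n + 6)
(5) = l*(l - 3/2)*(l + 3/2)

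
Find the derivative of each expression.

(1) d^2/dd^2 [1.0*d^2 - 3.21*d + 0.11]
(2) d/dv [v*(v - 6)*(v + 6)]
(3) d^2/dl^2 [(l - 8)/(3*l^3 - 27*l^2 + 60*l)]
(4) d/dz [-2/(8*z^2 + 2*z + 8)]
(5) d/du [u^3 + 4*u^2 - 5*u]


(1) = 2.00000000000000
(2) = 3*v^2 - 36
(3) = 2*(3*l^5 - 75*l^4 + 637*l^3 - 2424*l^2 + 4320*l - 3200)/(3*l^3*(l^6 - 27*l^5 + 303*l^4 - 1809*l^3 + 6060*l^2 - 10800*l + 8000))
(4) = (8*z + 1)/(4*z^2 + z + 4)^2
(5) = 3*u^2 + 8*u - 5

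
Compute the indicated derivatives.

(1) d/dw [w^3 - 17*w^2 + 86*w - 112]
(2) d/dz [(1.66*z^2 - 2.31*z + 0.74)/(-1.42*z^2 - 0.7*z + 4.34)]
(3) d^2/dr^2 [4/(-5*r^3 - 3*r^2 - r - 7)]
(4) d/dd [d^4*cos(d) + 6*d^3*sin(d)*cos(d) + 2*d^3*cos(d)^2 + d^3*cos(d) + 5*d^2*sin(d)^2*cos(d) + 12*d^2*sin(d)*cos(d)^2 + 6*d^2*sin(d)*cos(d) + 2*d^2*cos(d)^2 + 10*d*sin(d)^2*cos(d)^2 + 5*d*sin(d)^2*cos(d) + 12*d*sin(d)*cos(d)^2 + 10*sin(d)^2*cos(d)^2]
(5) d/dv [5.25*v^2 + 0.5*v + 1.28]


(1) = 3*w^2 - 34*w + 86
(2) = (-4.4422*z^2 + 16.5104*z - 9.5074)/(2.0164*z^4 + 1.988*z^3 - 11.8356*z^2 - 6.076*z + 18.8356)
(3) = 8*(3*(5*r + 1)*(5*r^3 + 3*r^2 + r + 7) - (15*r^2 + 6*r + 1)^2)/(5*r^3 + 3*r^2 + r + 7)^3
(4) = -d^4*sin(d) - d^3*sin(d) - 2*d^3*sin(2*d) + 4*d^3*cos(d) + 6*d^3*cos(2*d) - 5*d^2*sin(d)/4 + 7*d^2*sin(2*d) + 15*d^2*sin(3*d)/4 + 6*d^2*cos(d) + 9*d^2*cos(2*d) + 9*d^2*cos(3*d) + 3*d^2 + 19*d*sin(d)/4 + 6*d*sin(2*d) + 39*d*sin(3*d)/4 + 5*d*sin(4*d) + 11*d*cos(d)/2 + 2*d*cos(2*d) + 13*d*cos(3*d)/2 + 2*d + 3*sin(d) + 3*sin(3*d) + 5*sin(4*d) + 5*cos(d)/4 - 5*cos(2*d)^2/2 - 5*cos(3*d)/4 + 5/2
(5) = 10.5*v + 0.5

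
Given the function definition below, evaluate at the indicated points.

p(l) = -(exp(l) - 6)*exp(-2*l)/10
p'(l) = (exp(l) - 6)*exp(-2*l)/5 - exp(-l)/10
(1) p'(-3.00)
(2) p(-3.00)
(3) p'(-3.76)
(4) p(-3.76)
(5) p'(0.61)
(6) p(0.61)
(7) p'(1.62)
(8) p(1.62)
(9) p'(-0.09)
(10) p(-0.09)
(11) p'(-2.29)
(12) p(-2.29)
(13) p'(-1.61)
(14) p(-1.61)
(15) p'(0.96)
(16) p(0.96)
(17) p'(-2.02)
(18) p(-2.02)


(1) = -482.11
(2) = 240.05
(3) = -2209.19
(4) = 1102.45
(5) = -0.30
(6) = 0.12
(7) = -0.03
(8) = 0.00
(9) = -1.33
(10) = 0.61
(11) = -116.03
(12) = 57.52
(13) = -29.53
(14) = 14.52
(15) = -0.14
(16) = 0.05
(17) = -67.44
(18) = 33.34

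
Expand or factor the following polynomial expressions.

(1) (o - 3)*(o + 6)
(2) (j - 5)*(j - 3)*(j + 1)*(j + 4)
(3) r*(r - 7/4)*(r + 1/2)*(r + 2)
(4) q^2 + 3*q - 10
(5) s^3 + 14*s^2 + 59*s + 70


(1) = o^2 + 3*o - 18
(2) = j^4 - 3*j^3 - 21*j^2 + 43*j + 60
(3) = r^4 + 3*r^3/4 - 27*r^2/8 - 7*r/4
(4) = (q - 2)*(q + 5)
(5) = (s + 2)*(s + 5)*(s + 7)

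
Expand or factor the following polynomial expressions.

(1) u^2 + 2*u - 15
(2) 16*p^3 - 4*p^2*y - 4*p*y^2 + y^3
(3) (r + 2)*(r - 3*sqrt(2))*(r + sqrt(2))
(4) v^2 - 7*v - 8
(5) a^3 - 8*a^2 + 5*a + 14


(1) = (u - 3)*(u + 5)
(2) = (-4*p + y)*(-2*p + y)*(2*p + y)
(3) = r^3 - 2*sqrt(2)*r^2 + 2*r^2 - 6*r - 4*sqrt(2)*r - 12
(4) = (v - 8)*(v + 1)
(5) = (a - 7)*(a - 2)*(a + 1)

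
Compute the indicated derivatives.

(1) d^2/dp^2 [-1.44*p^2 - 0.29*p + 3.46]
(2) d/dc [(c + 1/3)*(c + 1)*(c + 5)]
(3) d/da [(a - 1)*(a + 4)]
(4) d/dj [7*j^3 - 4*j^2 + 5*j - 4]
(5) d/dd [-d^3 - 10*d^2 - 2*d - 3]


(1) = -2.88000000000000
(2) = 3*c^2 + 38*c/3 + 7
(3) = 2*a + 3
(4) = 21*j^2 - 8*j + 5
(5) = -3*d^2 - 20*d - 2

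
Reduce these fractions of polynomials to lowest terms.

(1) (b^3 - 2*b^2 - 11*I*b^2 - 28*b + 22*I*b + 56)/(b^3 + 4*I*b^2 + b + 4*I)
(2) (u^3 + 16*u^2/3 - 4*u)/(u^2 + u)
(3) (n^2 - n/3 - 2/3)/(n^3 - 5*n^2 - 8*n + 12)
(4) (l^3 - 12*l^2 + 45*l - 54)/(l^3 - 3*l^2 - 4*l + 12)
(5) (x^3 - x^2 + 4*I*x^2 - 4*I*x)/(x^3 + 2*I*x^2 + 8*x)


(1) = (b^3 + b^2*(-2 - 11*I) + b*(-28 + 22*I) + 56)/(b^3 + 4*I*b^2 + b + 4*I)
(2) = (3*u^2 + 16*u - 12)/(3*u + 3)
(3) = (3*n + 2)/(3*n^2 - 12*n - 36)
(4) = (l^2 - 9*l + 18)/(l^2 - 4)
(5) = (x - 1)/(x - 2*I)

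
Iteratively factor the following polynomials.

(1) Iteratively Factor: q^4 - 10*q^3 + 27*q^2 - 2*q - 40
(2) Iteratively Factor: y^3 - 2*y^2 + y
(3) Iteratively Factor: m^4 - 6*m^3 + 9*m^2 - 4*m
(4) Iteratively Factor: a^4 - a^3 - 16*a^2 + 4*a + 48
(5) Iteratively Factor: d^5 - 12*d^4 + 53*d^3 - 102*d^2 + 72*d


(1) = (q - 5)*(q^3 - 5*q^2 + 2*q + 8) = (q - 5)*(q - 4)*(q^2 - q - 2) = (q - 5)*(q - 4)*(q + 1)*(q - 2)
(2) = (y - 1)*(y^2 - y) = y*(y - 1)*(y - 1)
(3) = (m)*(m^3 - 6*m^2 + 9*m - 4) = m*(m - 4)*(m^2 - 2*m + 1) = m*(m - 4)*(m - 1)*(m - 1)
(4) = (a - 4)*(a^3 + 3*a^2 - 4*a - 12) = (a - 4)*(a + 3)*(a^2 - 4) = (a - 4)*(a + 2)*(a + 3)*(a - 2)
(5) = (d)*(d^4 - 12*d^3 + 53*d^2 - 102*d + 72) = d*(d - 3)*(d^3 - 9*d^2 + 26*d - 24) = d*(d - 4)*(d - 3)*(d^2 - 5*d + 6) = d*(d - 4)*(d - 3)^2*(d - 2)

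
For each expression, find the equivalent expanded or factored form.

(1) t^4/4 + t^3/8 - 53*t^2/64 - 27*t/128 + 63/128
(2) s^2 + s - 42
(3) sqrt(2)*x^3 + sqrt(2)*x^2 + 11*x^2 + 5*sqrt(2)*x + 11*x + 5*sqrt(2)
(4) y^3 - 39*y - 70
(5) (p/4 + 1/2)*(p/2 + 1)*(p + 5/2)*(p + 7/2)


(1) = (t/4 + 1/4)*(t - 3/2)*(t - 3/4)*(t + 7/4)
(2) = (s - 6)*(s + 7)
(3) = (x + 1)*(x + 5*sqrt(2))*(sqrt(2)*x + 1)
(4) = (y - 7)*(y + 2)*(y + 5)
(5) = p^4/8 + 5*p^3/4 + 147*p^2/32 + 59*p/8 + 35/8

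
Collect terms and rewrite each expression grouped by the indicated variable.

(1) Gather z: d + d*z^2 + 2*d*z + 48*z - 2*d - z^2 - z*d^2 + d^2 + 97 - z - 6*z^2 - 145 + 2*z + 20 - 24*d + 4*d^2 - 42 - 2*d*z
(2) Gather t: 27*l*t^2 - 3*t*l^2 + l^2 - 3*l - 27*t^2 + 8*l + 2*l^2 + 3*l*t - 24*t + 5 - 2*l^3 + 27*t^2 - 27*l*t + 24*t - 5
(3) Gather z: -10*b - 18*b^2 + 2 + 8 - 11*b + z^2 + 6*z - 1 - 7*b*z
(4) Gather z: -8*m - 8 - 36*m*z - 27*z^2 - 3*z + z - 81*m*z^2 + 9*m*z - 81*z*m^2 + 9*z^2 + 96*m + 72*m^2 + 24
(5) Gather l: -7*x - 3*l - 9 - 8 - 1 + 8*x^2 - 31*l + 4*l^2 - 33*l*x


(1) = 5*d^2 - 25*d + z^2*(d - 7) + z*(49 - d^2) - 70
(2) = -2*l^3 + 3*l^2 + 27*l*t^2 + 5*l + t*(-3*l^2 - 24*l)
(3) = -18*b^2 - 21*b + z^2 + z*(6 - 7*b) + 9
(4) = 72*m^2 + 88*m + z^2*(-81*m - 18) + z*(-81*m^2 - 27*m - 2) + 16
(5) = 4*l^2 + l*(-33*x - 34) + 8*x^2 - 7*x - 18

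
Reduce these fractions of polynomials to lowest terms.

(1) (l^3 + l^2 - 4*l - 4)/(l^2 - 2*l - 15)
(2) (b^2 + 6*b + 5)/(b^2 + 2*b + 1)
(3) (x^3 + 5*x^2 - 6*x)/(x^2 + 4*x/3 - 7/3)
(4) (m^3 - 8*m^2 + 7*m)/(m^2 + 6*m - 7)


(1) = (l^3 + l^2 - 4*l - 4)/(l^2 - 2*l - 15)
(2) = (b + 5)/(b + 1)
(3) = (3*x^2 + 18*x)/(3*x + 7)
(4) = (m^2 - 7*m)/(m + 7)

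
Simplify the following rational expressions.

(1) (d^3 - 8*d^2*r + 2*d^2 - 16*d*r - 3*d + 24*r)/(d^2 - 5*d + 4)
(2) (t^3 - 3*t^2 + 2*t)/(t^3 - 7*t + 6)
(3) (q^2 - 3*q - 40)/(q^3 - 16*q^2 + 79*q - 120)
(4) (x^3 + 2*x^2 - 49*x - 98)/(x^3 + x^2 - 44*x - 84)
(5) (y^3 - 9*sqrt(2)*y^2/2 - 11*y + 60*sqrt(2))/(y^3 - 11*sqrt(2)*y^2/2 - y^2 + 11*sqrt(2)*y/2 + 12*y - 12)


(1) = (d^2 - 8*d*r + 3*d - 24*r)/(d - 4)
(2) = t/(t + 3)
(3) = (q + 5)/(q^2 - 8*q + 15)
(4) = (x + 7)/(x + 6)
(5) = (4*y^2 - 2*sqrt(2)*y - 60)/(4*y^2 + y*(-6*sqrt(2) - 4) + 6*sqrt(2))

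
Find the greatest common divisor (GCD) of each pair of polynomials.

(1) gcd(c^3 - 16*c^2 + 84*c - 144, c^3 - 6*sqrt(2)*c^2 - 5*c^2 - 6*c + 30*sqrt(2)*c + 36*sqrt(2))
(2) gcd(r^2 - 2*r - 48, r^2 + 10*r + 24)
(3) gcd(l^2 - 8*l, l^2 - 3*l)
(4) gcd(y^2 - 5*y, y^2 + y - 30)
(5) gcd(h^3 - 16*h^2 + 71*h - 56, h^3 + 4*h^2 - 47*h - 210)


(1) = gcd((c - 6)^2*(c - 4), (c - 6)*(c + 1)*(c - 6*sqrt(2))) = c - 6
(2) = r + 6
(3) = l
(4) = y - 5
(5) = gcd((h - 8)*(h - 7)*(h - 1), (h - 7)*(h + 5)*(h + 6)) = h - 7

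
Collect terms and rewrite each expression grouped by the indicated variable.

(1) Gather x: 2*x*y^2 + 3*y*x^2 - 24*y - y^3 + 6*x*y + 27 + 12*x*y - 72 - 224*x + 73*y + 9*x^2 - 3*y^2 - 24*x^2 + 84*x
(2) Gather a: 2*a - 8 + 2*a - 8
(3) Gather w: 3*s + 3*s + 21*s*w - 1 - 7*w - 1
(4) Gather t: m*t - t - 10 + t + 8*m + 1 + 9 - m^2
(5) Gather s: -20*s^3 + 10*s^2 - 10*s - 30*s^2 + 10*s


(1) = x^2*(3*y - 15) + x*(2*y^2 + 18*y - 140) - y^3 - 3*y^2 + 49*y - 45
(2) = 4*a - 16
(3) = 6*s + w*(21*s - 7) - 2
(4) = -m^2 + m*t + 8*m
(5) = -20*s^3 - 20*s^2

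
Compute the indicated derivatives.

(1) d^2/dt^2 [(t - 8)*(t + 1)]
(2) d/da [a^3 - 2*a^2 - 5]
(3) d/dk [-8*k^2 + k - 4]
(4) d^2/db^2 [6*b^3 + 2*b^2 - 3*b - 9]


(1) = 2
(2) = a*(3*a - 4)
(3) = 1 - 16*k
(4) = 36*b + 4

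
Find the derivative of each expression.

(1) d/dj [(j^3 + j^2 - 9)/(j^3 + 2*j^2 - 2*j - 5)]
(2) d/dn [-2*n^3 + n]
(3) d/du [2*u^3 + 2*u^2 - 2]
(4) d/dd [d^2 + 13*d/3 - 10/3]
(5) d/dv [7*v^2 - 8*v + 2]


(1) = (j^4 - 4*j^3 + 10*j^2 + 26*j - 18)/(j^6 + 4*j^5 - 18*j^3 - 16*j^2 + 20*j + 25)
(2) = 1 - 6*n^2
(3) = 2*u*(3*u + 2)
(4) = 2*d + 13/3
(5) = 14*v - 8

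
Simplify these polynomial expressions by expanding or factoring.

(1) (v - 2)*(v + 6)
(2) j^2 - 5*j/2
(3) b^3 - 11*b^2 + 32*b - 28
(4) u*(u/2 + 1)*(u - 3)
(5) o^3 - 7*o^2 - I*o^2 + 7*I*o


(1) = v^2 + 4*v - 12
(2) = j*(j - 5/2)
(3) = (b - 7)*(b - 2)^2
(4) = u^3/2 - u^2/2 - 3*u
(5) = o*(o - 7)*(o - I)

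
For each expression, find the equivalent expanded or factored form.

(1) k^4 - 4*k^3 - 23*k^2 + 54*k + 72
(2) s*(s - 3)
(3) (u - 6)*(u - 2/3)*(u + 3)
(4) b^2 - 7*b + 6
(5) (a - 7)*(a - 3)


(1) = (k - 6)*(k - 3)*(k + 1)*(k + 4)
(2) = s^2 - 3*s
(3) = u^3 - 11*u^2/3 - 16*u + 12
(4) = (b - 6)*(b - 1)
(5) = a^2 - 10*a + 21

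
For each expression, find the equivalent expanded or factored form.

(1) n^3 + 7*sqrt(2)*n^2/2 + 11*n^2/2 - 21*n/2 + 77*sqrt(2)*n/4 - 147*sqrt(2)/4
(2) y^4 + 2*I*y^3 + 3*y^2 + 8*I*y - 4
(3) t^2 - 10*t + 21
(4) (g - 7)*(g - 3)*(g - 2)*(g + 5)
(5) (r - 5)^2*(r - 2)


(1) = (n - 3/2)*(n + 7)*(n + 7*sqrt(2)/2)
(2) = (y - 2*I)*(y + I)^2*(y + 2*I)
(3) = (t - 7)*(t - 3)
(4) = g^4 - 7*g^3 - 19*g^2 + 163*g - 210
(5) = r^3 - 12*r^2 + 45*r - 50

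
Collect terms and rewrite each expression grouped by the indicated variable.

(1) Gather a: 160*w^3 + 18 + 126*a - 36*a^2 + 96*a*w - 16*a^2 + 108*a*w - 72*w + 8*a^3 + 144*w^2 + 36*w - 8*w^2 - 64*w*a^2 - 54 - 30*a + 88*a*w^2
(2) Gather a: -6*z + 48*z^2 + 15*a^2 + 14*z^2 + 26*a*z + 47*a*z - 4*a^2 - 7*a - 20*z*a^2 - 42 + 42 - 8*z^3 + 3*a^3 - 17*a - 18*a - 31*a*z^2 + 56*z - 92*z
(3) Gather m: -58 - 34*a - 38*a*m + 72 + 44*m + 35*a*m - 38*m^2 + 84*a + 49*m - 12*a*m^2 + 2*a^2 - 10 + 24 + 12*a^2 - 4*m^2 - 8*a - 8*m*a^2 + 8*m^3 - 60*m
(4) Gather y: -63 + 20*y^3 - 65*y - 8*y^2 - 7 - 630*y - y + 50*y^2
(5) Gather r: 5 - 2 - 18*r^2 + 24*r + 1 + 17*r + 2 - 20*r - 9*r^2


(1) = 8*a^3 + a^2*(-64*w - 52) + a*(88*w^2 + 204*w + 96) + 160*w^3 + 136*w^2 - 36*w - 36
(2) = 3*a^3 + a^2*(11 - 20*z) + a*(-31*z^2 + 73*z - 42) - 8*z^3 + 62*z^2 - 42*z
(3) = 14*a^2 + 42*a + 8*m^3 + m^2*(-12*a - 42) + m*(-8*a^2 - 3*a + 33) + 28
(4) = 20*y^3 + 42*y^2 - 696*y - 70
(5) = -27*r^2 + 21*r + 6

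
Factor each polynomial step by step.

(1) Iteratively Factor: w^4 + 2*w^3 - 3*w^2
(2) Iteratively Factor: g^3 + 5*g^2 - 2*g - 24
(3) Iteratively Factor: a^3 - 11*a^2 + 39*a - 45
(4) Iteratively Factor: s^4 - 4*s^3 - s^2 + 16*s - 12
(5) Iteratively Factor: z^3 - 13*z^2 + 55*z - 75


(1) = (w + 3)*(w^3 - w^2) = w*(w + 3)*(w^2 - w) = w^2*(w + 3)*(w - 1)
(2) = (g - 2)*(g^2 + 7*g + 12) = (g - 2)*(g + 4)*(g + 3)
(3) = (a - 3)*(a^2 - 8*a + 15) = (a - 5)*(a - 3)*(a - 3)
(4) = (s - 2)*(s^3 - 2*s^2 - 5*s + 6) = (s - 3)*(s - 2)*(s^2 + s - 2) = (s - 3)*(s - 2)*(s - 1)*(s + 2)
(5) = (z - 5)*(z^2 - 8*z + 15) = (z - 5)^2*(z - 3)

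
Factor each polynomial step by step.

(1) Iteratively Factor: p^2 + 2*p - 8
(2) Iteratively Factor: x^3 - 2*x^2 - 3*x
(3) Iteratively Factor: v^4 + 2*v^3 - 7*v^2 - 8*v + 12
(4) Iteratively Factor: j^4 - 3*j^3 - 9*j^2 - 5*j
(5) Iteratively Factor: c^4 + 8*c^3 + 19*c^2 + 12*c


(1) = (p + 4)*(p - 2)
(2) = (x - 3)*(x^2 + x) = (x - 3)*(x + 1)*(x)
(3) = (v - 2)*(v^3 + 4*v^2 + v - 6) = (v - 2)*(v - 1)*(v^2 + 5*v + 6) = (v - 2)*(v - 1)*(v + 3)*(v + 2)
(4) = (j + 1)*(j^3 - 4*j^2 - 5*j) = (j + 1)^2*(j^2 - 5*j) = j*(j + 1)^2*(j - 5)
(5) = (c + 4)*(c^3 + 4*c^2 + 3*c) = (c + 1)*(c + 4)*(c^2 + 3*c) = (c + 1)*(c + 3)*(c + 4)*(c)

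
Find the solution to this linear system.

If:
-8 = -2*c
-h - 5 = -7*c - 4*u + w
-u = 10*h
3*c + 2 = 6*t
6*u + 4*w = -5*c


Then:
c = 4
h = 1/2
t = 7/3
u = -5
w = 5/2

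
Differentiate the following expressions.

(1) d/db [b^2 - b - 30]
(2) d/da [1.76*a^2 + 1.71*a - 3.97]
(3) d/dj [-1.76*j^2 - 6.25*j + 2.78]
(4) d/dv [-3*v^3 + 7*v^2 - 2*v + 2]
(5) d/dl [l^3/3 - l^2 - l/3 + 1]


(1) = 2*b - 1
(2) = 3.52*a + 1.71
(3) = -3.52*j - 6.25
(4) = -9*v^2 + 14*v - 2
(5) = l^2 - 2*l - 1/3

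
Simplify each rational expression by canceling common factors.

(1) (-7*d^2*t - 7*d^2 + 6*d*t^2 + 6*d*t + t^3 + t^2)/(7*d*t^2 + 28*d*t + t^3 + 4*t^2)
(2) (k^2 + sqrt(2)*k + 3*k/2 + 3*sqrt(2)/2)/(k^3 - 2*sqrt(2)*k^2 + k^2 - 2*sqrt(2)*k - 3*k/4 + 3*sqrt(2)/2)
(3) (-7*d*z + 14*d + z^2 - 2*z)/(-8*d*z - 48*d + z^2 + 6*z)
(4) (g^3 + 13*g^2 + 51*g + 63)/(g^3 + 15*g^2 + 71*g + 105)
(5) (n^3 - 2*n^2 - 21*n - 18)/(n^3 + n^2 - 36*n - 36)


(1) = (-d*t - d + t^2 + t)/(t^2 + 4*t)
(2) = (8*k + 8*sqrt(2))/(8*k^2 + k*(-16*sqrt(2) - 4) + 8*sqrt(2))
(3) = (-7*d*z + 14*d + z^2 - 2*z)/(-8*d*z - 48*d + z^2 + 6*z)
(4) = (g + 3)/(g + 5)
(5) = (n + 3)/(n + 6)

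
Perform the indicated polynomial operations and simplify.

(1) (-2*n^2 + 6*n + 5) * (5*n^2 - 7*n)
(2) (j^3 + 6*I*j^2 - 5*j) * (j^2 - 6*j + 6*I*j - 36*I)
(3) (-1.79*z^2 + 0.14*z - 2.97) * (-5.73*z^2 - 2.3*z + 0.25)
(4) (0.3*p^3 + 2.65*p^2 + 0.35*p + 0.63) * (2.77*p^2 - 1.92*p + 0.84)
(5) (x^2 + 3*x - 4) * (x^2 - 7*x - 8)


(1) = -10*n^4 + 44*n^3 - 17*n^2 - 35*n
(2) = j^5 - 6*j^4 + 12*I*j^4 - 41*j^3 - 72*I*j^3 + 246*j^2 - 30*I*j^2 + 180*I*j
(3) = 10.2567*z^4 + 3.3148*z^3 + 16.2486*z^2 + 6.866*z - 0.7425
(4) = 0.831*p^5 + 6.7645*p^4 - 3.8665*p^3 + 3.2991*p^2 - 0.9156*p + 0.5292
(5) = x^4 - 4*x^3 - 33*x^2 + 4*x + 32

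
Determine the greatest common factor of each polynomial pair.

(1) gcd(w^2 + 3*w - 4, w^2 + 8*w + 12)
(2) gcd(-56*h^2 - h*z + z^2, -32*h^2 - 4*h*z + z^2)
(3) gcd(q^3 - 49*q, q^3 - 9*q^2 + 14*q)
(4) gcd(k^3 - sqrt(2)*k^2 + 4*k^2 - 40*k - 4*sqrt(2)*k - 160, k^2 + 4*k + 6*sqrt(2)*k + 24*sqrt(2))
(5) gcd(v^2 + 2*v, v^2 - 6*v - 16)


(1) = 1
(2) = -8*h + z
(3) = q^2 - 7*q
(4) = k + 4
(5) = v + 2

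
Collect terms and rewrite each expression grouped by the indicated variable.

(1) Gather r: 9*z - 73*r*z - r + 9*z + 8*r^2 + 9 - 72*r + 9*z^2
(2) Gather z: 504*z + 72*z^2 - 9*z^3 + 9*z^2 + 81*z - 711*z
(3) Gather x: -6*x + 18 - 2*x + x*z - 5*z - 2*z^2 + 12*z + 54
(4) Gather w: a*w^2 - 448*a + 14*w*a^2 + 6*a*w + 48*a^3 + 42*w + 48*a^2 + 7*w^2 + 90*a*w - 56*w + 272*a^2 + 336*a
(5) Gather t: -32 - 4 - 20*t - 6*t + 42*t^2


(1) = 8*r^2 + r*(-73*z - 73) + 9*z^2 + 18*z + 9
(2) = -9*z^3 + 81*z^2 - 126*z
(3) = x*(z - 8) - 2*z^2 + 7*z + 72
(4) = 48*a^3 + 320*a^2 - 112*a + w^2*(a + 7) + w*(14*a^2 + 96*a - 14)
(5) = 42*t^2 - 26*t - 36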